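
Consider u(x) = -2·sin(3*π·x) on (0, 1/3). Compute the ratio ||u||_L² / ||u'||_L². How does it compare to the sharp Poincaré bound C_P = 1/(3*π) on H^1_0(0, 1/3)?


||u||_L² / ||u'||_L² = 1/(3*π) = C_P.

u(x) = -2·sin(3*π·x), so u'(x) = -6*π*cos(3*π*x).
Writing u(x) = A·sin(kπx/L) with A = -2 and k = 1, use ∫_0^L sin²(kπx/L) dx = L/2 and ∫_0^L cos²(kπx/L) dx = L/2.
u² = 4·sin²(3*π·x) and (u')² = 36*π^2·cos²(3*π·x), and each of sin², cos² integrates to L/2 = 1/6 over (0, 1/3).
∫_0^1/3 u² dx = 2/3, so ||u||_L² = sqrt(6)/3.
∫_0^1/3 (u')² dx = 6*π^2, so ||u'||_L² = sqrt(6)*π.
Ratio ||u||_L² / ||u'||_L² = 1/(3*π).
Sharp Poincaré constant on H^1_0(0, 1/3) is C_P = L/π = 1/(3*π), achieved by sin(3*π·x).
This is the k = 1 eigenfunction (up to amplitude), so the ratio equals the sharp Poincaré constant exactly.


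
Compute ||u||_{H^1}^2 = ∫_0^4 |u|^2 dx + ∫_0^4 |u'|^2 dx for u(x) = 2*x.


||u||_{H^1}^2 = 304/3

The H^1 norm (squared) on an interval (0, L) is
  ||u||_{H^1}^2 = ∫_0^L u(x)^2 dx + ∫_0^L u'(x)^2 dx.
Compute u'(x) = 2.
Then u(x)^2 = 4*x**2 and u'(x)^2 = 4.
Integrate each monomial from 0 to 4 using ∫_0^4 c·x^n dx = c·4^(n+1)/(n+1):
  ∫_0^4 u(x)^2 dx = ∫_0^4 (4*x^2) dx. Term by term:
    ∫_0^4 4*x^2 dx = 256/3.
  ∫_0^4 u'(x)^2 dx = ∫_0^4 (4) dx. Term by term:
    ∫_0^4 4 dx = 16.
Adding: ||u||_{H^1}^2 = 256/3 + 16 = 304/3.


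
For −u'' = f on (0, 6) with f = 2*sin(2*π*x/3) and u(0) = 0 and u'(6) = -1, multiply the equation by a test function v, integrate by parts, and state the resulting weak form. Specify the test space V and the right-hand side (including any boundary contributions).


V = {v ∈ H^1(0, 6) : v(0) = 0} (test functions vanish at x = 0 where u is specified); weak form: ∫_0^6 u'v' dx = ∫_0^6 (2*sin(2*π*x/3)) v dx − v(6) for all v ∈ V.

Multiply both sides by a test function v and integrate from 0 to 6:
  ∫_0^6 −u''(x) v(x) dx = ∫_0^6 f(x) v(x) dx.
Integrate the LHS by parts once:
  ∫_0^6 −u'' v dx = −[u'(x) v(x)]_0^6 + ∫_0^6 u'(x) v'(x) dx.
Thus ∫_0^6 u'(x) v'(x) dx = ∫_0^6 f(x) v(x) dx + [u'(x) v(x)]_0^6.
Choose V so that boundary terms are either known or forced to vanish.
Mixed BC: u(0) = 0 (Dirichlet) and u'(6) = -1 (Neumann). Define V = {v ∈ H^1(0, 6) : v(0) = 0}. Then [u' v]_0^6 = u'(6)·v(6) − u'(0)·0 = − v(6).
Weak formulation: find u (satisfying any essential BC) such that ∫_0^6 u'(x) v'(x) dx = ∫_0^6 f v dx − v(6) for all v ∈ V (Dirichlet at 0 absorbed into V; Neumann datum at x = 6 contributes the boundary term).
Substituting f(x) = 2*sin(2*π*x/3), the right-hand side is ∫_0^6 (2*sin(2*π*x/3)) v dx − v(6).


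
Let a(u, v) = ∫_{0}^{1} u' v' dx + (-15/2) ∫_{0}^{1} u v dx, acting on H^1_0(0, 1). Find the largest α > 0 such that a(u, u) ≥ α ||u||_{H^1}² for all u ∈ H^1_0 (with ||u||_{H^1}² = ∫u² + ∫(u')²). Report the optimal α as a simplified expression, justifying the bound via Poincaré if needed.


α = (-15/2 + π^2)/(1 + π^2)

Coercivity of a(·,·) on H^1_0(0, 1) means a(u, u) ≥ α ||u||_{H^1}² for every u ∈ H^1_0.
The interval has length L = 1, and Poincaré/coercivity depend only on L. Here a(u, u) = ∫(u')² + (-15/2)·∫u².
Here c = -15/2 < 0 with |c| < (π/L)² = π^2, so coercivity still holds. The condition a(u,u) ≥ α||u||_{H^1}² reads (1−α)∫(u')² ≥ (α−c)∫u². Any admissible α is ≤ 1 (rapidly oscillating u have ∫u²/∫(u')² → 0), and α = 1 would force 0 ≥ (1−c)∫u², impossible since c < 1; so 1−α > 0. By the sharp Poincaré inequality on H^1_0 of an interval of length L, ∫(u')² ≥ (π/L)²∫u² with equality for the first sine mode sin(π(x−x₀)/L) (x₀ the left endpoint), so the inequality holds for all u iff (1−α)(π/L)² ≥ α − c, i.e. α ≤ ((π/L)² + c)/((π/L)² + 1) = (1 + c(L/π)²)/(1 + (L/π)²). (Direct route, valid since c ≤ 0: Poincaré gives c∫u² ≥ c(L/π)²∫(u')², so a(u,u) ≥ (1 + c(L/π)²)∫(u')², while ||u||_{H^1}² ≤ (1 + (L/π)²)∫(u')²; dividing yields the same α.) With (π/L)² = π^2 and c = -15/2, the largest admissible constant is α = ((π/L)² + c)/((π/L)² + 1).
Simplifying, α = (-15/2 + π^2)/(1 + π^2).


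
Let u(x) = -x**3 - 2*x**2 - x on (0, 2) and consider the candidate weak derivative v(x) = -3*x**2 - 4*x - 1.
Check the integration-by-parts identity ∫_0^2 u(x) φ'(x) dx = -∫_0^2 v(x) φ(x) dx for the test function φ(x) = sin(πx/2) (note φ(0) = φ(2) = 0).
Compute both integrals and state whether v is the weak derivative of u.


LHS = -96/π^3 + 44/π, RHS = -96/π^3 + 44/π. Yes, v = u' weakly.

u(x) = -x**3 - 2*x**2 - x, classical derivative u'(x) = -3*x**2 - 4*x - 1.
φ(x) = sin(πx/2), so φ'(x) = π*cos(π*x/2)/2.
Note φ(0) = φ(2) = 0, so the boundary term u·φ vanishes.
LHS = ∫_0^2 u(x) φ'(x) dx = ∫_0^2 (-π*x^3*cos(π*x/2)/2 - π*x^2*cos(π*x/2) - π*x*cos(π*x/2)/2) dx. Term by term:
  ∫_0^2 -π*x^2*cos(π*x/2) dx = 16/π;  ∫_0^2 -π*x*cos(π*x/2)/2 dx = 4/π;  ∫_0^2 -π*x^3*cos(π*x/2)/2 dx = -96/π^3 + 24/π.
Sum: 16/π + 4/π + -96/π^3 + 24/π = -96/π^3 + 44/π.
So LHS = -96/π^3 + 44/π.
∫_0^2 v(x) φ(x) dx = ∫_0^2 (-3*x^2*sin(π*x/2) - 4*x*sin(π*x/2) - sin(π*x/2)) dx. Term by term:
  ∫_0^2 -sin(π*x/2) dx = -4/π;  ∫_0^2 -4*x*sin(π*x/2) dx = -16/π;  ∫_0^2 -3*x^2*sin(π*x/2) dx = -24/π + 96/π^3.
Sum: -4/π − 16/π + -24/π + 96/π^3 = -44/π + 96/π^3.
So RHS = -∫_0^2 v(x) φ(x) dx = -96/π^3 + 44/π.
LHS = RHS, so the identity holds for this test φ.
Moreover u is smooth here and v(x) = u'(x) = -3*x**2 - 4*x - 1 pointwise, so the identity holds for every test function. Hence v is the weak derivative of u.


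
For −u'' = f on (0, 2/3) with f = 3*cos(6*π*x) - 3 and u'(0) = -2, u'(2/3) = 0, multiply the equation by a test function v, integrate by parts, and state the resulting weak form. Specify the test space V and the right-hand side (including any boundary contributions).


V = H^1(0, 2/3) (v unrestricted at boundary; u is determined up to an additive constant); weak form: ∫_0^2/3 u'v' dx = ∫_0^2/3 (3*cos(6*π*x) - 3) v dx + 2·v(0) for all v ∈ V.

Multiply both sides by a test function v and integrate from 0 to 2/3:
  ∫_0^2/3 −u''(x) v(x) dx = ∫_0^2/3 f(x) v(x) dx.
Integrate the LHS by parts once:
  ∫_0^2/3 −u'' v dx = −[u'(x) v(x)]_0^2/3 + ∫_0^2/3 u'(x) v'(x) dx.
Thus ∫_0^2/3 u'(x) v'(x) dx = ∫_0^2/3 f(x) v(x) dx + [u'(x) v(x)]_0^2/3.
Choose V so that boundary terms are either known or forced to vanish.
u has inhomogeneous Neumann u'(0) = -2, u'(2/3) = 0. [u' v]_0^2/3 = (0)·v(2/3) − (-2)·v(0) = 2·v(0). Take V = H^1(0, 2/3); boundary term becomes part of RHS.
Weak formulation: find u (satisfying any essential BC) such that ∫_0^2/3 u'(x) v'(x) dx = ∫_0^2/3 f v dx + 2·v(0) for all v ∈ V (Neumann data are natural BCs: they enter the RHS as boundary terms).
Substituting f(x) = 3*cos(6*π*x) - 3, the right-hand side is ∫_0^2/3 (3*cos(6*π*x) - 3) v dx + 2·v(0).
Compatibility check (pure Neumann): taking v ≡ 1 ∈ V gives 0 = ∫_0^2/3 f dx + (0) − (-2), i.e. ∫_0^2/3 f dx must equal u'(0) − u'(2/3) = -2. Indeed ∫_0^2/3 (3*cos(6*π*x) - 3) dx = -2, so the data are compatible. The solution is then unique only up to an additive constant (fix it e.g. by requiring ∫_0^2/3 u dx = 0).


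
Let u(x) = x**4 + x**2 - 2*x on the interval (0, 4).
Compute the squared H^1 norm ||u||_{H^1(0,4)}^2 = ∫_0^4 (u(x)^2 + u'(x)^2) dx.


||u||_{H^1}^2 = 22318064/315

The H^1 norm (squared) on an interval (0, L) is
  ||u||_{H^1}^2 = ∫_0^L u(x)^2 dx + ∫_0^L u'(x)^2 dx.
Compute u'(x) = 4*x**3 + 2*x - 2.
Then u(x)^2 = x**8 + 2*x**6 - 4*x**5 + x**4 - 4*x**3 + 4*x**2 and u'(x)^2 = 16*x**6 + 16*x**4 - 16*x**3 + 4*x**2 - 8*x + 4.
Integrate each monomial from 0 to 4 using ∫_0^4 c·x^n dx = c·4^(n+1)/(n+1):
  ∫_0^4 u(x)^2 dx = ∫_0^4 (x^8 + 2*x^6 - 4*x^5 + x^4 - 4*x^3 + 4*x^2) dx. Term by term:
    ∫_0^4 x^8 dx = 262144/9;  ∫_0^4 2*x^6 dx = 32768/7;  ∫_0^4 -4*x^5 dx = -8192/3;
    ∫_0^4 x^4 dx = 1024/5;  ∫_0^4 -4*x^3 dx = -256;  ∫_0^4 4*x^2 dx = 256/3.
  Sum: 262144/9 + 32768/7 − 8192/3 + 1024/5 − 256 + 256/3 = 9800192/315.
  ∫_0^4 u'(x)^2 dx = ∫_0^4 (16*x^6 + 16*x^4 - 16*x^3 + 4*x^2 - 8*x + 4) dx. Term by term:
    ∫_0^4 16*x^6 dx = 262144/7;  ∫_0^4 16*x^4 dx = 16384/5;  ∫_0^4 -16*x^3 dx = -1024;
    ∫_0^4 4*x^2 dx = 256/3;  ∫_0^4 -8*x dx = -64;  ∫_0^4 4 dx = 16.
  Sum: 262144/7 + 16384/5 − 1024 + 256/3 − 64 + 16 = 4172624/105.
Adding: ||u||_{H^1}^2 = 9800192/315 + 4172624/105 = 22318064/315.


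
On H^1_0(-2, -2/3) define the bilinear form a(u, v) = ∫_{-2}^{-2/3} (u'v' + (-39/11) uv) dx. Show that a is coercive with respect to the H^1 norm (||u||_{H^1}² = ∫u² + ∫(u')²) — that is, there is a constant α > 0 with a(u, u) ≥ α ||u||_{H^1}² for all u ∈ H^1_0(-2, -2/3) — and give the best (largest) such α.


α = 3*(-208 + 33*π^2)/(11*(16 + 9*π^2))

Coercivity of a(·,·) on H^1_0(-2, -2/3) means a(u, u) ≥ α ||u||_{H^1}² for every u ∈ H^1_0.
The interval has length L = 4/3, and Poincaré/coercivity depend only on L. Here a(u, u) = ∫(u')² + (-39/11)·∫u².
Here c = -39/11 < 0 with |c| < (π/L)² = 9*π^2/16, so coercivity still holds. The condition a(u,u) ≥ α||u||_{H^1}² reads (1−α)∫(u')² ≥ (α−c)∫u². Any admissible α is ≤ 1 (rapidly oscillating u have ∫u²/∫(u')² → 0), and α = 1 would force 0 ≥ (1−c)∫u², impossible since c < 1; so 1−α > 0. By the sharp Poincaré inequality on H^1_0 of an interval of length L, ∫(u')² ≥ (π/L)²∫u² with equality for the first sine mode sin(π(x−x₀)/L) (x₀ the left endpoint), so the inequality holds for all u iff (1−α)(π/L)² ≥ α − c, i.e. α ≤ ((π/L)² + c)/((π/L)² + 1) = (1 + c(L/π)²)/(1 + (L/π)²). (Direct route, valid since c ≤ 0: Poincaré gives c∫u² ≥ c(L/π)²∫(u')², so a(u,u) ≥ (1 + c(L/π)²)∫(u')², while ||u||_{H^1}² ≤ (1 + (L/π)²)∫(u')²; dividing yields the same α.) With (π/L)² = 9*π^2/16 and c = -39/11, the largest admissible constant is α = ((π/L)² + c)/((π/L)² + 1).
Simplifying, α = 3*(-208 + 33*π^2)/(11*(16 + 9*π^2)).


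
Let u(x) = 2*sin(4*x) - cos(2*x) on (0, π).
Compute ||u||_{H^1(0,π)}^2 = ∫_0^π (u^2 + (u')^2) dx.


||u||_{H^1(0,π)}^2 = 73*π/2

u'(x) = 2*sin(2*x) + 8*cos(4*x).
Expand u² and (u')² and integrate term by term on (0, π), using: for integers n ≥ 1, ∫_0^π sin²(nx) dx = ∫_0^π cos²(nx) dx = π/2; for n ≠ n', ∫_0^π sin(nx)sin(n'x) dx = ∫_0^π cos(nx)cos(n'x) dx = 0; and by product-to-sum, ∫_0^π sin(nx)cos(n'x) dx = ½∫_0^π [sin((n+n')x) + sin((n−n')x)] dx, which is 0 when n+n' is even and 2n/(n²−n'²) when n+n' is odd (it need not vanish on (0, π)).
  u² squared terms: (-1)²·∫cos(2x)² dx = 1·π/2 = π/2;  (2)²·∫sin(4x)² dx = 4·π/2 = 2*π.
  u² cross terms: 2·(-1)·(2)·∫cos(2x)·sin(4x) dx = -4·(0) = 0.
  So ∫_0^π u² dx = π/2 + 2*π + 0 = 5*π/2.
  (u')² squared terms: (2)²·∫sin(2x)² dx = 4·π/2 = 2*π;  (8)²·∫cos(4x)² dx = 64·π/2 = 32*π.
  (u')² cross terms: 2·(2)·(8)·∫sin(2x)·cos(4x) dx = 32·(0) = 0.
  So ∫_0^π (u')² dx = 2*π + 32*π + 0 = 34*π.
||u||_{H^1}^2 = (5*π/2) + (34*π) = 73*π/2.


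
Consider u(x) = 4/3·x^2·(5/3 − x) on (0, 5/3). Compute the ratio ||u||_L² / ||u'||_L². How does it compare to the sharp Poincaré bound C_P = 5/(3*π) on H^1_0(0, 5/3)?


||u||_L² / ||u'||_L² = 5*sqrt(14)/42 < C_P = 5/(3*π).

u(x) = 4/3·x^2·(5/3 − x), so u'(x) = 4*x*(10 - 9*x)/9.
u(x) = 4/3·x^2·(5/3 − x) vanishes at x = 0 and x = 5/3, so u ∈ H^1_0(0, 5/3). Differentiate via the product rule and integrate the resulting polynomials term by term.
  ∫_0^5/3 u² dx = ∫_0^5/3 (16*x^6/9 - 160*x^5/27 + 400*x^4/81) dx. Term by term:
    ∫_0^5/3 16*x^6/9 dx = 1250000/137781;  ∫_0^5/3 -160*x^5/27 dx = -1250000/59049;  ∫_0^5/3 400*x^4/81 dx = 250000/19683.
  Sum: 1250000/137781 − 1250000/59049 + 250000/19683 = 250000/413343.
  ∫_0^5/3 (u')² dx = ∫_0^5/3 (16*x^4 - 320*x^3/9 + 1600*x^2/81) dx. Term by term:
    ∫_0^5/3 16*x^4 dx = 10000/243;  ∫_0^5/3 -320*x^3/9 dx = -50000/729;  ∫_0^5/3 1600*x^2/81 dx = 200000/6561.
  Sum: 10000/243 − 50000/729 + 200000/6561 = 20000/6561.
∫_0^5/3 u² dx = 250000/413343, so ||u||_L² = 500*sqrt(7)/1701.
∫_0^5/3 (u')² dx = 20000/6561, so ||u'||_L² = 100*sqrt(2)/81.
Ratio ||u||_L² / ||u'||_L² = 5*sqrt(14)/42.
Sharp Poincaré constant on H^1_0(0, 5/3) is C_P = L/π = 5/(3*π), achieved by sin(3*π/5·x).
A polynomial bump cannot attain the sharp Poincaré constant (only the first sine eigenfunction does), so the ratio is strictly less than C_P, consistent with ||u||_L² ≤ C_P ||u'||_L².


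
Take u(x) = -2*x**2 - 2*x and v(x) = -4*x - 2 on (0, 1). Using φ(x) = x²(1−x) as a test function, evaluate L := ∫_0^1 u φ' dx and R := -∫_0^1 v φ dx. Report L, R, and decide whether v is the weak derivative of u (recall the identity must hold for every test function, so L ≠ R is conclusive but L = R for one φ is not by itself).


LHS = 11/30, RHS = 11/30. Yes, v = u' weakly.

u(x) = -2*x**2 - 2*x, classical derivative u'(x) = -4*x - 2.
φ(x) = x²(1−x), so φ'(x) = x*(2 - 3*x).
Note φ(0) = φ(1) = 0, so the boundary term u·φ vanishes.
LHS = ∫_0^1 u(x) φ'(x) dx = ∫_0^1 (6*x^4 + 2*x^3 - 4*x^2) dx. Term by term:
  ∫_0^1 6*x^4 dx = 6/5;  ∫_0^1 2*x^3 dx = 1/2;  ∫_0^1 -4*x^2 dx = -4/3.
Sum: 6/5 + 1/2 − 4/3 = 11/30.
So LHS = 11/30.
∫_0^1 v(x) φ(x) dx = ∫_0^1 (4*x^4 - 2*x^3 - 2*x^2) dx. Term by term:
  ∫_0^1 4*x^4 dx = 4/5;  ∫_0^1 -2*x^3 dx = -1/2;  ∫_0^1 -2*x^2 dx = -2/3.
Sum: 4/5 − 1/2 − 2/3 = -11/30.
So RHS = -∫_0^1 v(x) φ(x) dx = 11/30.
LHS = RHS, so the identity holds for this test φ.
Moreover u is smooth here and v(x) = u'(x) = -4*x - 2 pointwise, so the identity holds for every test function. Hence v is the weak derivative of u.


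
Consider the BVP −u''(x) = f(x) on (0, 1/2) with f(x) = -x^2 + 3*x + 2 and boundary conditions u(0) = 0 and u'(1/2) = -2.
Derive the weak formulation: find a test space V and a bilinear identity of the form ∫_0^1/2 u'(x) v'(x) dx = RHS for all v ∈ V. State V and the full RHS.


V = {v ∈ H^1(0, 1/2) : v(0) = 0} (test functions vanish at x = 0 where u is specified); weak form: ∫_0^1/2 u'v' dx = ∫_0^1/2 (-x^2 + 3*x + 2) v dx − 2·v(1/2) for all v ∈ V.

Multiply both sides by a test function v and integrate from 0 to 1/2:
  ∫_0^1/2 −u''(x) v(x) dx = ∫_0^1/2 f(x) v(x) dx.
Integrate the LHS by parts once:
  ∫_0^1/2 −u'' v dx = −[u'(x) v(x)]_0^1/2 + ∫_0^1/2 u'(x) v'(x) dx.
Thus ∫_0^1/2 u'(x) v'(x) dx = ∫_0^1/2 f(x) v(x) dx + [u'(x) v(x)]_0^1/2.
Choose V so that boundary terms are either known or forced to vanish.
Mixed BC: u(0) = 0 (Dirichlet) and u'(1/2) = -2 (Neumann). Define V = {v ∈ H^1(0, 1/2) : v(0) = 0}. Then [u' v]_0^1/2 = u'(1/2)·v(1/2) − u'(0)·0 = − 2·v(1/2).
Weak formulation: find u (satisfying any essential BC) such that ∫_0^1/2 u'(x) v'(x) dx = ∫_0^1/2 f v dx − 2·v(1/2) for all v ∈ V (Dirichlet at 0 absorbed into V; Neumann datum at x = 1/2 contributes the boundary term).
Substituting f(x) = -x^2 + 3*x + 2, the right-hand side is ∫_0^1/2 (-x^2 + 3*x + 2) v dx − 2·v(1/2).


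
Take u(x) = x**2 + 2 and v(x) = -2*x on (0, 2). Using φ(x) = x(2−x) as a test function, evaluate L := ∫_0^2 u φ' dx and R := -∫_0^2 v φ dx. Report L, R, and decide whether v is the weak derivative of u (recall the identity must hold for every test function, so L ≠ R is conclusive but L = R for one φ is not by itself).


LHS = -8/3, RHS = 8/3. No, v is not the weak derivative of u.

u(x) = x**2 + 2, classical derivative u'(x) = 2*x.
φ(x) = x(2−x), so φ'(x) = 2 - 2*x.
Note φ(0) = φ(2) = 0, so the boundary term u·φ vanishes.
LHS = ∫_0^2 u(x) φ'(x) dx = ∫_0^2 (-2*x^3 + 2*x^2 - 4*x + 4) dx. Term by term:
  ∫_0^2 -2*x^3 dx = -8;  ∫_0^2 2*x^2 dx = 16/3;  ∫_0^2 -4*x dx = -8;
  ∫_0^2 4 dx = 8.
Sum: -8 + 16/3 − 8 + 8 = -8/3.
So LHS = -8/3.
∫_0^2 v(x) φ(x) dx = ∫_0^2 (2*x^3 - 4*x^2) dx. Term by term:
  ∫_0^2 2*x^3 dx = 8;  ∫_0^2 -4*x^2 dx = -32/3.
Sum: 8 − 32/3 = -8/3.
So RHS = -∫_0^2 v(x) φ(x) dx = 8/3.
LHS − RHS = -16/3 ≠ 0, so the identity fails.
(For a valid weak derivative the identity must hold for EVERY test function, in particular this one. The failure shows v is NOT the weak derivative of u.)
Correct weak derivative would be u'(x) = 2*x.


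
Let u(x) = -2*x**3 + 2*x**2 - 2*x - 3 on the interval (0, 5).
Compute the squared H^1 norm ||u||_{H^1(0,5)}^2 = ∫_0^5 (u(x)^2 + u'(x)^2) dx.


||u||_{H^1}^2 = 337980/7

The H^1 norm (squared) on an interval (0, L) is
  ||u||_{H^1}^2 = ∫_0^L u(x)^2 dx + ∫_0^L u'(x)^2 dx.
Compute u'(x) = -6*x**2 + 4*x - 2.
Then u(x)^2 = 4*x**6 - 8*x**5 + 12*x**4 + 4*x**3 - 8*x**2 + 12*x + 9 and u'(x)^2 = 36*x**4 - 48*x**3 + 40*x**2 - 16*x + 4.
Integrate each monomial from 0 to 5 using ∫_0^5 c·x^n dx = c·5^(n+1)/(n+1):
  ∫_0^5 u(x)^2 dx = ∫_0^5 (4*x^6 - 8*x^5 + 12*x^4 + 4*x^3 - 8*x^2 + 12*x + 9) dx. Term by term:
    ∫_0^5 4*x^6 dx = 312500/7;  ∫_0^5 -8*x^5 dx = -62500/3;  ∫_0^5 12*x^4 dx = 7500;
    ∫_0^5 4*x^3 dx = 625;  ∫_0^5 -8*x^2 dx = -1000/3;  ∫_0^5 12*x dx = 150;
    ∫_0^5 9 dx = 45.
  Sum: 312500/7 − 62500/3 + 7500 + 625 − 1000/3 + 150 + 45 = 667720/21.
  ∫_0^5 u'(x)^2 dx = ∫_0^5 (36*x^4 - 48*x^3 + 40*x^2 - 16*x + 4) dx. Term by term:
    ∫_0^5 36*x^4 dx = 22500;  ∫_0^5 -48*x^3 dx = -7500;  ∫_0^5 40*x^2 dx = 5000/3;
    ∫_0^5 -16*x dx = -200;  ∫_0^5 4 dx = 20.
  Sum: 22500 − 7500 + 5000/3 − 200 + 20 = 49460/3.
Adding: ||u||_{H^1}^2 = 667720/21 + 49460/3 = 337980/7.


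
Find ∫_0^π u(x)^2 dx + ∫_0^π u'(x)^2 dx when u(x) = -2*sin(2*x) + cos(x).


||u||_{H^1(0,π)}^2 = -32/3 + 11*π

u'(x) = -sin(x) - 4*cos(2*x).
Expand u² and (u')² and integrate term by term on (0, π), using: for integers n ≥ 1, ∫_0^π sin²(nx) dx = ∫_0^π cos²(nx) dx = π/2; for n ≠ n', ∫_0^π sin(nx)sin(n'x) dx = ∫_0^π cos(nx)cos(n'x) dx = 0; and by product-to-sum, ∫_0^π sin(nx)cos(n'x) dx = ½∫_0^π [sin((n+n')x) + sin((n−n')x)] dx, which is 0 when n+n' is even and 2n/(n²−n'²) when n+n' is odd (it need not vanish on (0, π)).
  u² squared terms: (-2)²·∫sin(2x)² dx = 4·π/2 = 2*π;  (1)²·∫cos(x)² dx = 1·π/2 = π/2.
  u² cross terms: 2·(-2)·(1)·∫sin(2x)·cos(x) dx = -4·(4/3) = -16/3.
  So ∫_0^π u² dx = 2*π + π/2 − 16/3 = -16/3 + 5*π/2.
  (u')² squared terms: (-1)²·∫sin(x)² dx = 1·π/2 = π/2;  (-4)²·∫cos(2x)² dx = 16·π/2 = 8*π.
  (u')² cross terms: 2·(-1)·(-4)·∫sin(x)·cos(2x) dx = 8·(-2/3) = -16/3.
  So ∫_0^π (u')² dx = π/2 + 8*π − 16/3 = -16/3 + 17*π/2.
||u||_{H^1}^2 = (-16/3 + 5*π/2) + (-16/3 + 17*π/2) = -32/3 + 11*π.


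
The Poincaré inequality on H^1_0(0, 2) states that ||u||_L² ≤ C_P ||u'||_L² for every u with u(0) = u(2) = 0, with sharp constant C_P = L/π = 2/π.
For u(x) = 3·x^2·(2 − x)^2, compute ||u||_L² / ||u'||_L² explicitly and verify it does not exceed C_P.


||u||_L² / ||u'||_L² = sqrt(3)/3 < C_P = 2/π.

u(x) = 3·x^2·(2 − x)^2, so u'(x) = 12*x*(x - 2)*(x - 1).
u(x) = 3·x^2·(2 − x)^2 vanishes at x = 0 and x = 2, so u ∈ H^1_0(0, 2). Differentiate via the product rule and integrate the resulting polynomials term by term.
  ∫_0^2 u² dx = ∫_0^2 (9*x^8 - 72*x^7 + 216*x^6 - 288*x^5 + 144*x^4) dx. Term by term:
    ∫_0^2 9*x^8 dx = 512;  ∫_0^2 -72*x^7 dx = -2304;  ∫_0^2 216*x^6 dx = 27648/7;
    ∫_0^2 -288*x^5 dx = -3072;  ∫_0^2 144*x^4 dx = 4608/5.
  Sum: 512 − 2304 + 27648/7 − 3072 + 4608/5 = 256/35.
  ∫_0^2 (u')² dx = ∫_0^2 (144*x^6 - 864*x^5 + 1872*x^4 - 1728*x^3 + 576*x^2) dx. Term by term:
    ∫_0^2 144*x^6 dx = 18432/7;  ∫_0^2 -864*x^5 dx = -9216;  ∫_0^2 1872*x^4 dx = 59904/5;
    ∫_0^2 -1728*x^3 dx = -6912;  ∫_0^2 576*x^2 dx = 1536.
  Sum: 18432/7 − 9216 + 59904/5 − 6912 + 1536 = 768/35.
∫_0^2 u² dx = 256/35, so ||u||_L² = 16*sqrt(35)/35.
∫_0^2 (u')² dx = 768/35, so ||u'||_L² = 16*sqrt(105)/35.
Ratio ||u||_L² / ||u'||_L² = sqrt(3)/3.
Sharp Poincaré constant on H^1_0(0, 2) is C_P = L/π = 2/π, achieved by sin(π/2·x).
A polynomial bump cannot attain the sharp Poincaré constant (only the first sine eigenfunction does), so the ratio is strictly less than C_P, consistent with ||u||_L² ≤ C_P ||u'||_L².


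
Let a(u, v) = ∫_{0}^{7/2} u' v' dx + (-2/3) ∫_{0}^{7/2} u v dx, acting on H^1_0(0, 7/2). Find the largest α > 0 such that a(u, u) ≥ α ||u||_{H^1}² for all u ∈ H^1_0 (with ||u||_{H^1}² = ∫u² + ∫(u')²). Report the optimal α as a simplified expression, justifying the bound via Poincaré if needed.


α = 2*(-49 + 6*π^2)/(3*(4*π^2 + 49))

Coercivity of a(·,·) on H^1_0(0, 7/2) means a(u, u) ≥ α ||u||_{H^1}² for every u ∈ H^1_0.
The interval has length L = 7/2, and Poincaré/coercivity depend only on L. Here a(u, u) = ∫(u')² + (-2/3)·∫u².
Here c = -2/3 < 0 with |c| < (π/L)² = 4*π^2/49, so coercivity still holds. The condition a(u,u) ≥ α||u||_{H^1}² reads (1−α)∫(u')² ≥ (α−c)∫u². Any admissible α is ≤ 1 (rapidly oscillating u have ∫u²/∫(u')² → 0), and α = 1 would force 0 ≥ (1−c)∫u², impossible since c < 1; so 1−α > 0. By the sharp Poincaré inequality on H^1_0 of an interval of length L, ∫(u')² ≥ (π/L)²∫u² with equality for the first sine mode sin(π(x−x₀)/L) (x₀ the left endpoint), so the inequality holds for all u iff (1−α)(π/L)² ≥ α − c, i.e. α ≤ ((π/L)² + c)/((π/L)² + 1) = (1 + c(L/π)²)/(1 + (L/π)²). (Direct route, valid since c ≤ 0: Poincaré gives c∫u² ≥ c(L/π)²∫(u')², so a(u,u) ≥ (1 + c(L/π)²)∫(u')², while ||u||_{H^1}² ≤ (1 + (L/π)²)∫(u')²; dividing yields the same α.) With (π/L)² = 4*π^2/49 and c = -2/3, the largest admissible constant is α = ((π/L)² + c)/((π/L)² + 1).
Simplifying, α = 2*(-49 + 6*π^2)/(3*(4*π^2 + 49)).


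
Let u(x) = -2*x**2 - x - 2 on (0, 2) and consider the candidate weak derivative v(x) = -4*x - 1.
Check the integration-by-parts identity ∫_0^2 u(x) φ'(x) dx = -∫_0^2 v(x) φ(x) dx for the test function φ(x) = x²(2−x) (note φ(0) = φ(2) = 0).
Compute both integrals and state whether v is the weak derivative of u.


LHS = 116/15, RHS = 116/15. Yes, v = u' weakly.

u(x) = -2*x**2 - x - 2, classical derivative u'(x) = -4*x - 1.
φ(x) = x²(2−x), so φ'(x) = x*(4 - 3*x).
Note φ(0) = φ(2) = 0, so the boundary term u·φ vanishes.
LHS = ∫_0^2 u(x) φ'(x) dx = ∫_0^2 (6*x^4 - 5*x^3 + 2*x^2 - 8*x) dx. Term by term:
  ∫_0^2 6*x^4 dx = 192/5;  ∫_0^2 -5*x^3 dx = -20;  ∫_0^2 2*x^2 dx = 16/3;
  ∫_0^2 -8*x dx = -16.
Sum: 192/5 − 20 + 16/3 − 16 = 116/15.
So LHS = 116/15.
∫_0^2 v(x) φ(x) dx = ∫_0^2 (4*x^4 - 7*x^3 - 2*x^2) dx. Term by term:
  ∫_0^2 4*x^4 dx = 128/5;  ∫_0^2 -7*x^3 dx = -28;  ∫_0^2 -2*x^2 dx = -16/3.
Sum: 128/5 − 28 − 16/3 = -116/15.
So RHS = -∫_0^2 v(x) φ(x) dx = 116/15.
LHS = RHS, so the identity holds for this test φ.
Moreover u is smooth here and v(x) = u'(x) = -4*x - 1 pointwise, so the identity holds for every test function. Hence v is the weak derivative of u.


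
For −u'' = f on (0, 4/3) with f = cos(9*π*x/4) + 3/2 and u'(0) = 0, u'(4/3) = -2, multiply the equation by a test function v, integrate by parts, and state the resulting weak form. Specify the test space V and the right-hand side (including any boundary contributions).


V = H^1(0, 4/3) (v unrestricted at boundary; u is determined up to an additive constant); weak form: ∫_0^4/3 u'v' dx = ∫_0^4/3 (cos(9*π*x/4) + 3/2) v dx − 2·v(4/3) for all v ∈ V.

Multiply both sides by a test function v and integrate from 0 to 4/3:
  ∫_0^4/3 −u''(x) v(x) dx = ∫_0^4/3 f(x) v(x) dx.
Integrate the LHS by parts once:
  ∫_0^4/3 −u'' v dx = −[u'(x) v(x)]_0^4/3 + ∫_0^4/3 u'(x) v'(x) dx.
Thus ∫_0^4/3 u'(x) v'(x) dx = ∫_0^4/3 f(x) v(x) dx + [u'(x) v(x)]_0^4/3.
Choose V so that boundary terms are either known or forced to vanish.
u has inhomogeneous Neumann u'(0) = 0, u'(4/3) = -2. [u' v]_0^4/3 = (-2)·v(4/3) − (0)·v(0) = − 2·v(4/3). Take V = H^1(0, 4/3); boundary term becomes part of RHS.
Weak formulation: find u (satisfying any essential BC) such that ∫_0^4/3 u'(x) v'(x) dx = ∫_0^4/3 f v dx − 2·v(4/3) for all v ∈ V (Neumann data are natural BCs: they enter the RHS as boundary terms).
Substituting f(x) = cos(9*π*x/4) + 3/2, the right-hand side is ∫_0^4/3 (cos(9*π*x/4) + 3/2) v dx − 2·v(4/3).
Compatibility check (pure Neumann): taking v ≡ 1 ∈ V gives 0 = ∫_0^4/3 f dx + (-2) − (0), i.e. ∫_0^4/3 f dx must equal u'(0) − u'(4/3) = 2. Indeed ∫_0^4/3 (cos(9*π*x/4) + 3/2) dx = 2, so the data are compatible. The solution is then unique only up to an additive constant (fix it e.g. by requiring ∫_0^4/3 u dx = 0).


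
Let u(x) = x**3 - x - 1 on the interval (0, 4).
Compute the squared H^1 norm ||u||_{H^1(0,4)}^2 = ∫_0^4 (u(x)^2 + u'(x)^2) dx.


||u||_{H^1}^2 = 374168/105

The H^1 norm (squared) on an interval (0, L) is
  ||u||_{H^1}^2 = ∫_0^L u(x)^2 dx + ∫_0^L u'(x)^2 dx.
Compute u'(x) = 3*x**2 - 1.
Then u(x)^2 = x**6 - 2*x**4 - 2*x**3 + x**2 + 2*x + 1 and u'(x)^2 = 9*x**4 - 6*x**2 + 1.
Integrate each monomial from 0 to 4 using ∫_0^4 c·x^n dx = c·4^(n+1)/(n+1):
  ∫_0^4 u(x)^2 dx = ∫_0^4 (x^6 - 2*x^4 - 2*x^3 + x^2 + 2*x + 1) dx. Term by term:
    ∫_0^4 x^6 dx = 16384/7;  ∫_0^4 -2*x^4 dx = -2048/5;  ∫_0^4 -2*x^3 dx = -128;
    ∫_0^4 x^2 dx = 64/3;  ∫_0^4 2*x dx = 16;  ∫_0^4 1 dx = 4.
  Sum: 16384/7 − 2048/5 − 128 + 64/3 + 16 + 4 = 193652/105.
  ∫_0^4 u'(x)^2 dx = ∫_0^4 (9*x^4 - 6*x^2 + 1) dx. Term by term:
    ∫_0^4 9*x^4 dx = 9216/5;  ∫_0^4 -6*x^2 dx = -128;  ∫_0^4 1 dx = 4.
  Sum: 9216/5 − 128 + 4 = 8596/5.
Adding: ||u||_{H^1}^2 = 193652/105 + 8596/5 = 374168/105.


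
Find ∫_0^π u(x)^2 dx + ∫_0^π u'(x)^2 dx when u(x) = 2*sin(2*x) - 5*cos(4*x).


||u||_{H^1(0,π)}^2 = 445*π/2

u'(x) = 20*sin(4*x) + 4*cos(2*x).
Expand u² and (u')² and integrate term by term on (0, π), using: for integers n ≥ 1, ∫_0^π sin²(nx) dx = ∫_0^π cos²(nx) dx = π/2; for n ≠ n', ∫_0^π sin(nx)sin(n'x) dx = ∫_0^π cos(nx)cos(n'x) dx = 0; and by product-to-sum, ∫_0^π sin(nx)cos(n'x) dx = ½∫_0^π [sin((n+n')x) + sin((n−n')x)] dx, which is 0 when n+n' is even and 2n/(n²−n'²) when n+n' is odd (it need not vanish on (0, π)).
  u² squared terms: (-5)²·∫cos(4x)² dx = 25·π/2 = 25*π/2;  (2)²·∫sin(2x)² dx = 4·π/2 = 2*π.
  u² cross terms: 2·(-5)·(2)·∫cos(4x)·sin(2x) dx = -20·(0) = 0.
  So ∫_0^π u² dx = 25*π/2 + 2*π + 0 = 29*π/2.
  (u')² squared terms: (4)²·∫cos(2x)² dx = 16·π/2 = 8*π;  (20)²·∫sin(4x)² dx = 400·π/2 = 200*π.
  (u')² cross terms: 2·(4)·(20)·∫cos(2x)·sin(4x) dx = 160·(0) = 0.
  So ∫_0^π (u')² dx = 8*π + 200*π + 0 = 208*π.
||u||_{H^1}^2 = (29*π/2) + (208*π) = 445*π/2.


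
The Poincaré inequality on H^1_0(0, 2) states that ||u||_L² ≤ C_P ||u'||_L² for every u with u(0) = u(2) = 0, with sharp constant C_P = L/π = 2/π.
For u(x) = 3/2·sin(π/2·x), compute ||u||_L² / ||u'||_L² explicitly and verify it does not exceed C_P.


||u||_L² / ||u'||_L² = 2/π = C_P.

u(x) = 3/2·sin(π/2·x), so u'(x) = 3*π*cos(π*x/2)/4.
Writing u(x) = A·sin(kπx/L) with A = 3/2 and k = 1, use ∫_0^L sin²(kπx/L) dx = L/2 and ∫_0^L cos²(kπx/L) dx = L/2.
u² = 9/4·sin²(π/2·x) and (u')² = 9*π^2/16·cos²(π/2·x), and each of sin², cos² integrates to L/2 = 1 over (0, 2).
∫_0^2 u² dx = 9/4, so ||u||_L² = 3/2.
∫_0^2 (u')² dx = 9*π^2/16, so ||u'||_L² = 3*π/4.
Ratio ||u||_L² / ||u'||_L² = 2/π.
Sharp Poincaré constant on H^1_0(0, 2) is C_P = L/π = 2/π, achieved by sin(π/2·x).
This is the k = 1 eigenfunction (up to amplitude), so the ratio equals the sharp Poincaré constant exactly.


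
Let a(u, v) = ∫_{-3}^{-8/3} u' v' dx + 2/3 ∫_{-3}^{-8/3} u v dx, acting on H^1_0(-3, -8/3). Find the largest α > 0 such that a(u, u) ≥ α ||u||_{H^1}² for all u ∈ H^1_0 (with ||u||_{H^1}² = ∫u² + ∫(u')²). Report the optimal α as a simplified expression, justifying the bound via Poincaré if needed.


α = (2 + 27*π^2)/(3*(1 + 9*π^2))

Coercivity of a(·,·) on H^1_0(-3, -8/3) means a(u, u) ≥ α ||u||_{H^1}² for every u ∈ H^1_0.
The interval has length L = 1/3, and Poincaré/coercivity depend only on L. Here a(u, u) = ∫(u')² + (2/3)·∫u².
Here 0 < c = 2/3 < 1. The condition a(u,u) ≥ α||u||_{H^1}² reads (1−α)∫(u')² ≥ (α−c)∫u². Any admissible α is ≤ 1 (rapidly oscillating u have ∫u²/∫(u')² → 0), and α = 1 would force 0 ≥ (1−c)∫u², impossible since c < 1; so 1−α > 0. By the sharp Poincaré inequality on H^1_0 of an interval of length L, ∫(u')² ≥ (π/L)²∫u² with equality for the first sine mode sin(π(x−x₀)/L) (x₀ the left endpoint), so the inequality holds for all u iff (1−α)(π/L)² ≥ α − c, i.e. α ≤ ((π/L)² + c)/((π/L)² + 1) = (1 + c(L/π)²)/(1 + (L/π)²). With (π/L)² = 9*π^2 and c = 2/3, the largest admissible constant is α = ((π/L)² + c)/((π/L)² + 1).
Simplifying, α = (2 + 27*π^2)/(3*(1 + 9*π^2)).


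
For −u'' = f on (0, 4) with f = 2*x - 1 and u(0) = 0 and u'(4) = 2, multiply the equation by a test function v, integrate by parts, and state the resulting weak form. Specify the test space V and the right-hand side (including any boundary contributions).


V = {v ∈ H^1(0, 4) : v(0) = 0} (test functions vanish at x = 0 where u is specified); weak form: ∫_0^4 u'v' dx = ∫_0^4 (2*x - 1) v dx + 2·v(4) for all v ∈ V.

Multiply both sides by a test function v and integrate from 0 to 4:
  ∫_0^4 −u''(x) v(x) dx = ∫_0^4 f(x) v(x) dx.
Integrate the LHS by parts once:
  ∫_0^4 −u'' v dx = −[u'(x) v(x)]_0^4 + ∫_0^4 u'(x) v'(x) dx.
Thus ∫_0^4 u'(x) v'(x) dx = ∫_0^4 f(x) v(x) dx + [u'(x) v(x)]_0^4.
Choose V so that boundary terms are either known or forced to vanish.
Mixed BC: u(0) = 0 (Dirichlet) and u'(4) = 2 (Neumann). Define V = {v ∈ H^1(0, 4) : v(0) = 0}. Then [u' v]_0^4 = u'(4)·v(4) − u'(0)·0 = 2·v(4).
Weak formulation: find u (satisfying any essential BC) such that ∫_0^4 u'(x) v'(x) dx = ∫_0^4 f v dx + 2·v(4) for all v ∈ V (Dirichlet at 0 absorbed into V; Neumann datum at x = 4 contributes the boundary term).
Substituting f(x) = 2*x - 1, the right-hand side is ∫_0^4 (2*x - 1) v dx + 2·v(4).


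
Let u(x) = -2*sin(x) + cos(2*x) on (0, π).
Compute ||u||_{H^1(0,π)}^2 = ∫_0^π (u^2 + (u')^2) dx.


||u||_{H^1(0,π)}^2 = 40/3 + 13*π/2

u'(x) = -2*sin(2*x) - 2*cos(x).
Expand u² and (u')² and integrate term by term on (0, π), using: for integers n ≥ 1, ∫_0^π sin²(nx) dx = ∫_0^π cos²(nx) dx = π/2; for n ≠ n', ∫_0^π sin(nx)sin(n'x) dx = ∫_0^π cos(nx)cos(n'x) dx = 0; and by product-to-sum, ∫_0^π sin(nx)cos(n'x) dx = ½∫_0^π [sin((n+n')x) + sin((n−n')x)] dx, which is 0 when n+n' is even and 2n/(n²−n'²) when n+n' is odd (it need not vanish on (0, π)).
  u² squared terms: (-2)²·∫sin(x)² dx = 4·π/2 = 2*π;  (1)²·∫cos(2x)² dx = 1·π/2 = π/2.
  u² cross terms: 2·(-2)·(1)·∫sin(x)·cos(2x) dx = -4·(-2/3) = 8/3.
  So ∫_0^π u² dx = 2*π + π/2 + 8/3 = 8/3 + 5*π/2.
  (u')² squared terms: (-2)²·∫cos(x)² dx = 4·π/2 = 2*π;  (-2)²·∫sin(2x)² dx = 4·π/2 = 2*π.
  (u')² cross terms: 2·(-2)·(-2)·∫cos(x)·sin(2x) dx = 8·(4/3) = 32/3.
  So ∫_0^π (u')² dx = 2*π + 2*π + 32/3 = 32/3 + 4*π.
||u||_{H^1}^2 = (8/3 + 5*π/2) + (32/3 + 4*π) = 40/3 + 13*π/2.


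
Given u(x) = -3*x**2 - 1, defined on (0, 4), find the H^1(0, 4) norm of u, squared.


||u||_{H^1}^2 = 13716/5

The H^1 norm (squared) on an interval (0, L) is
  ||u||_{H^1}^2 = ∫_0^L u(x)^2 dx + ∫_0^L u'(x)^2 dx.
Compute u'(x) = -6*x.
Then u(x)^2 = 9*x**4 + 6*x**2 + 1 and u'(x)^2 = 36*x**2.
Integrate each monomial from 0 to 4 using ∫_0^4 c·x^n dx = c·4^(n+1)/(n+1):
  ∫_0^4 u(x)^2 dx = ∫_0^4 (9*x^4 + 6*x^2 + 1) dx. Term by term:
    ∫_0^4 9*x^4 dx = 9216/5;  ∫_0^4 6*x^2 dx = 128;  ∫_0^4 1 dx = 4.
  Sum: 9216/5 + 128 + 4 = 9876/5.
  ∫_0^4 u'(x)^2 dx = ∫_0^4 (36*x^2) dx. Term by term:
    ∫_0^4 36*x^2 dx = 768.
Adding: ||u||_{H^1}^2 = 9876/5 + 768 = 13716/5.


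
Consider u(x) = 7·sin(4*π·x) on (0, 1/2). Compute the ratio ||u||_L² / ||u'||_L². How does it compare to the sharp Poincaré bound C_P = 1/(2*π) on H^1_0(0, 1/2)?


||u||_L² / ||u'||_L² = 1/(4*π) < C_P = 1/(2*π).

u(x) = 7·sin(4*π·x), so u'(x) = 28*π*cos(4*π*x).
Writing u(x) = A·sin(kπx/L) with A = 7 and k = 2, use ∫_0^L sin²(kπx/L) dx = L/2 and ∫_0^L cos²(kπx/L) dx = L/2.
u² = 49·sin²(4*π·x) and (u')² = 784*π^2·cos²(4*π·x), and each of sin², cos² integrates to L/2 = 1/4 over (0, 1/2).
∫_0^1/2 u² dx = 49/4, so ||u||_L² = 7/2.
∫_0^1/2 (u')² dx = 196*π^2, so ||u'||_L² = 14*π.
Ratio ||u||_L² / ||u'||_L² = 1/(4*π).
Sharp Poincaré constant on H^1_0(0, 1/2) is C_P = L/π = 1/(2*π), achieved by sin(2*π·x).
This is the k = 2 harmonic; the ratio L/(kπ) is strictly less than C_P = L/π, consistent with the sharp inequality ||u||_L² ≤ C_P ||u'||_L².


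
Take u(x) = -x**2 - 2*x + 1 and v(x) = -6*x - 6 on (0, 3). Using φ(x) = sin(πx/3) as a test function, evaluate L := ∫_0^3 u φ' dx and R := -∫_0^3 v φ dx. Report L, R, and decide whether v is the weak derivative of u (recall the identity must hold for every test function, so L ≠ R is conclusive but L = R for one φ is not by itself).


LHS = 30/π, RHS = 90/π. No, v is not the weak derivative of u.

u(x) = -x**2 - 2*x + 1, classical derivative u'(x) = -2*x - 2.
φ(x) = sin(πx/3), so φ'(x) = π*cos(π*x/3)/3.
Note φ(0) = φ(3) = 0, so the boundary term u·φ vanishes.
LHS = ∫_0^3 u(x) φ'(x) dx = ∫_0^3 (-π*x^2*cos(π*x/3)/3 - 2*π*x*cos(π*x/3)/3 + π*cos(π*x/3)/3) dx. Term by term:
  ∫_0^3 π*cos(π*x/3)/3 dx = 0;  ∫_0^3 -2*π*x*cos(π*x/3)/3 dx = 12/π;  ∫_0^3 -π*x^2*cos(π*x/3)/3 dx = 18/π.
Sum: 0 + 12/π + 18/π = 30/π.
So LHS = 30/π.
∫_0^3 v(x) φ(x) dx = ∫_0^3 (-6*x*sin(π*x/3) - 6*sin(π*x/3)) dx. Term by term:
  ∫_0^3 -6*sin(π*x/3) dx = -36/π;  ∫_0^3 -6*x*sin(π*x/3) dx = -54/π.
Sum: -36/π − 54/π = -90/π.
So RHS = -∫_0^3 v(x) φ(x) dx = 90/π.
LHS − RHS = -60/π ≠ 0, so the identity fails.
(For a valid weak derivative the identity must hold for EVERY test function, in particular this one. The failure shows v is NOT the weak derivative of u.)
Correct weak derivative would be u'(x) = -2*x - 2.


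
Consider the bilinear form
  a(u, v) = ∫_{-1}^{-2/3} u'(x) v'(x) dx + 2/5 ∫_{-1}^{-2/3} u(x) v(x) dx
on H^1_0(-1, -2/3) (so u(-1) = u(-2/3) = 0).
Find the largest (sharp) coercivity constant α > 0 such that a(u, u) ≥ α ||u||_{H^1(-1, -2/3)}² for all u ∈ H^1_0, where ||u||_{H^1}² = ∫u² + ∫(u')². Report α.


α = (2 + 45*π^2)/(5*(1 + 9*π^2))

Coercivity of a(·,·) on H^1_0(-1, -2/3) means a(u, u) ≥ α ||u||_{H^1}² for every u ∈ H^1_0.
The interval has length L = 1/3, and Poincaré/coercivity depend only on L. Here a(u, u) = ∫(u')² + (2/5)·∫u².
Here 0 < c = 2/5 < 1. The condition a(u,u) ≥ α||u||_{H^1}² reads (1−α)∫(u')² ≥ (α−c)∫u². Any admissible α is ≤ 1 (rapidly oscillating u have ∫u²/∫(u')² → 0), and α = 1 would force 0 ≥ (1−c)∫u², impossible since c < 1; so 1−α > 0. By the sharp Poincaré inequality on H^1_0 of an interval of length L, ∫(u')² ≥ (π/L)²∫u² with equality for the first sine mode sin(π(x−x₀)/L) (x₀ the left endpoint), so the inequality holds for all u iff (1−α)(π/L)² ≥ α − c, i.e. α ≤ ((π/L)² + c)/((π/L)² + 1) = (1 + c(L/π)²)/(1 + (L/π)²). With (π/L)² = 9*π^2 and c = 2/5, the largest admissible constant is α = ((π/L)² + c)/((π/L)² + 1).
Simplifying, α = (2 + 45*π^2)/(5*(1 + 9*π^2)).


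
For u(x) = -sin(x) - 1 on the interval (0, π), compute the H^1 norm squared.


||u||_{H^1(0,π)}^2 = 4 + 2*π

u'(x) = -cos(x).
Expand u² and (u')² and integrate term by term on (0, π), using: for integers n ≥ 1, ∫_0^π sin²(nx) dx = ∫_0^π cos²(nx) dx = π/2; for n ≠ n', ∫_0^π sin(nx)sin(n'x) dx = ∫_0^π cos(nx)cos(n'x) dx = 0; and by product-to-sum, ∫_0^π sin(nx)cos(n'x) dx = ½∫_0^π [sin((n+n')x) + sin((n−n')x)] dx, which is 0 when n+n' is even and 2n/(n²−n'²) when n+n' is odd (it need not vanish on (0, π)). For the constant mode: ∫_0^π 1 dx = π, ∫_0^π cos(nx) dx = 0, ∫_0^π sin(nx) dx = (1−(−1)^n)/n.
  u² squared terms: (-1)²·∫1 dx = 1·π = π;  (-1)²·∫sin(x)² dx = 1·π/2 = π/2.
  u² cross terms: 2·(-1)·(-1)·∫1·sin(x) dx = 2·(2) = 4.
  So ∫_0^π u² dx = π + π/2 + 4 = 4 + 3*π/2.
  (u')² squared terms: (-1)²·∫cos(x)² dx = 1·π/2 = π/2.
  So ∫_0^π (u')² dx = π/2.
||u||_{H^1}^2 = (4 + 3*π/2) + (π/2) = 4 + 2*π.


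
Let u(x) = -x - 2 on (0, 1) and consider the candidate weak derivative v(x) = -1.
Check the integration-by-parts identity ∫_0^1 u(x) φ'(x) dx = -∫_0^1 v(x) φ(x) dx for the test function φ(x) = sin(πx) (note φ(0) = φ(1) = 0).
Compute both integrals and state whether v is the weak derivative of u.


LHS = 2/π, RHS = 2/π. Yes, v = u' weakly.

u(x) = -x - 2, classical derivative u'(x) = -1.
φ(x) = sin(πx), so φ'(x) = π*cos(π*x).
Note φ(0) = φ(1) = 0, so the boundary term u·φ vanishes.
LHS = ∫_0^1 u(x) φ'(x) dx = ∫_0^1 (-π*x*cos(π*x) - 2*π*cos(π*x)) dx. Term by term:
  ∫_0^1 -2*π*cos(π*x) dx = 0;  ∫_0^1 -π*x*cos(π*x) dx = 2/π.
Sum: 0 + 2/π = 2/π.
So LHS = 2/π.
∫_0^1 v(x) φ(x) dx = ∫_0^1 (-sin(π*x)) dx. Term by term:
  ∫_0^1 -sin(π*x) dx = -2/π.
So RHS = -∫_0^1 v(x) φ(x) dx = 2/π.
LHS = RHS, so the identity holds for this test φ.
Moreover u is smooth here and v(x) = u'(x) = -1 pointwise, so the identity holds for every test function. Hence v is the weak derivative of u.


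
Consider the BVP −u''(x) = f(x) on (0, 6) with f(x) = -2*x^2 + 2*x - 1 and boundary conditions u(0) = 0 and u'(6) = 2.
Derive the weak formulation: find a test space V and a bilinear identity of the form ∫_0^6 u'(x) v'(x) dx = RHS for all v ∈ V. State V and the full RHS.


V = {v ∈ H^1(0, 6) : v(0) = 0} (test functions vanish at x = 0 where u is specified); weak form: ∫_0^6 u'v' dx = ∫_0^6 (-2*x^2 + 2*x - 1) v dx + 2·v(6) for all v ∈ V.

Multiply both sides by a test function v and integrate from 0 to 6:
  ∫_0^6 −u''(x) v(x) dx = ∫_0^6 f(x) v(x) dx.
Integrate the LHS by parts once:
  ∫_0^6 −u'' v dx = −[u'(x) v(x)]_0^6 + ∫_0^6 u'(x) v'(x) dx.
Thus ∫_0^6 u'(x) v'(x) dx = ∫_0^6 f(x) v(x) dx + [u'(x) v(x)]_0^6.
Choose V so that boundary terms are either known or forced to vanish.
Mixed BC: u(0) = 0 (Dirichlet) and u'(6) = 2 (Neumann). Define V = {v ∈ H^1(0, 6) : v(0) = 0}. Then [u' v]_0^6 = u'(6)·v(6) − u'(0)·0 = 2·v(6).
Weak formulation: find u (satisfying any essential BC) such that ∫_0^6 u'(x) v'(x) dx = ∫_0^6 f v dx + 2·v(6) for all v ∈ V (Dirichlet at 0 absorbed into V; Neumann datum at x = 6 contributes the boundary term).
Substituting f(x) = -2*x^2 + 2*x - 1, the right-hand side is ∫_0^6 (-2*x^2 + 2*x - 1) v dx + 2·v(6).


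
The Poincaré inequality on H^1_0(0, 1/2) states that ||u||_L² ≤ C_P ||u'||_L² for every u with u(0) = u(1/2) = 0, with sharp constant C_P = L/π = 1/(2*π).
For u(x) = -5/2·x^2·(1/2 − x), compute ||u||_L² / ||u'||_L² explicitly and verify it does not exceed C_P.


||u||_L² / ||u'||_L² = sqrt(14)/28 < C_P = 1/(2*π).

u(x) = -5/2·x^2·(1/2 − x), so u'(x) = 5*x*(3*x - 1)/2.
u(x) = -5/2·x^2·(1/2 − x) vanishes at x = 0 and x = 1/2, so u ∈ H^1_0(0, 1/2). Differentiate via the product rule and integrate the resulting polynomials term by term.
  ∫_0^1/2 u² dx = ∫_0^1/2 (25*x^6/4 - 25*x^5/4 + 25*x^4/16) dx. Term by term:
    ∫_0^1/2 25*x^6/4 dx = 25/3584;  ∫_0^1/2 -25*x^5/4 dx = -25/1536;  ∫_0^1/2 25*x^4/16 dx = 5/512.
  Sum: 25/3584 − 25/1536 + 5/512 = 5/10752.
  ∫_0^1/2 (u')² dx = ∫_0^1/2 (225*x^4/4 - 75*x^3/2 + 25*x^2/4) dx. Term by term:
    ∫_0^1/2 225*x^4/4 dx = 45/128;  ∫_0^1/2 -75*x^3/2 dx = -75/128;  ∫_0^1/2 25*x^2/4 dx = 25/96.
  Sum: 45/128 − 75/128 + 25/96 = 5/192.
∫_0^1/2 u² dx = 5/10752, so ||u||_L² = sqrt(210)/672.
∫_0^1/2 (u')² dx = 5/192, so ||u'||_L² = sqrt(15)/24.
Ratio ||u||_L² / ||u'||_L² = sqrt(14)/28.
Sharp Poincaré constant on H^1_0(0, 1/2) is C_P = L/π = 1/(2*π), achieved by sin(2*π·x).
A polynomial bump cannot attain the sharp Poincaré constant (only the first sine eigenfunction does), so the ratio is strictly less than C_P, consistent with ||u||_L² ≤ C_P ||u'||_L².
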